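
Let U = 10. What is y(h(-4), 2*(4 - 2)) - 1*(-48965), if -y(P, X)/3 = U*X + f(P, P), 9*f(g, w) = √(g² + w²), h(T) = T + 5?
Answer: 48845 - √2/3 ≈ 48845.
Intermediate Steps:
h(T) = 5 + T
f(g, w) = √(g² + w²)/9
y(P, X) = -30*X - √2*√(P²)/3 (y(P, X) = -3*(10*X + √(P² + P²)/9) = -3*(10*X + √(2*P²)/9) = -3*(10*X + (√2*√(P²))/9) = -3*(10*X + √2*√(P²)/9) = -30*X - √2*√(P²)/3)
y(h(-4), 2*(4 - 2)) - 1*(-48965) = (-60*(4 - 2) - √2*√((5 - 4)²)/3) - 1*(-48965) = (-60*2 - √2*√(1²)/3) + 48965 = (-30*4 - √2*√1/3) + 48965 = (-120 - ⅓*√2*1) + 48965 = (-120 - √2/3) + 48965 = 48845 - √2/3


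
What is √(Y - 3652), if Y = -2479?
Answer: I*√6131 ≈ 78.301*I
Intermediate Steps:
√(Y - 3652) = √(-2479 - 3652) = √(-6131) = I*√6131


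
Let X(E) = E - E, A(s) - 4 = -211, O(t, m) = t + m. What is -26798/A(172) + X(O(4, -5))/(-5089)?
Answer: 26798/207 ≈ 129.46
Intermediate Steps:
O(t, m) = m + t
A(s) = -207 (A(s) = 4 - 211 = -207)
X(E) = 0
-26798/A(172) + X(O(4, -5))/(-5089) = -26798/(-207) + 0/(-5089) = -26798*(-1/207) + 0*(-1/5089) = 26798/207 + 0 = 26798/207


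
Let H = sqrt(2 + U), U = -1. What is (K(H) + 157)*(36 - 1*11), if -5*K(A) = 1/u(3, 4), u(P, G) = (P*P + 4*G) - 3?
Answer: 86345/22 ≈ 3924.8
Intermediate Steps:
u(P, G) = -3 + P**2 + 4*G (u(P, G) = (P**2 + 4*G) - 3 = -3 + P**2 + 4*G)
H = 1 (H = sqrt(2 - 1) = sqrt(1) = 1)
K(A) = -1/110 (K(A) = -1/(5*(-3 + 3**2 + 4*4)) = -1/(5*(-3 + 9 + 16)) = -1/5/22 = -1/5*1/22 = -1/110)
(K(H) + 157)*(36 - 1*11) = (-1/110 + 157)*(36 - 1*11) = 17269*(36 - 11)/110 = (17269/110)*25 = 86345/22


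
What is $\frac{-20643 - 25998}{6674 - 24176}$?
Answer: $\frac{15547}{5834} \approx 2.6649$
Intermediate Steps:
$\frac{-20643 - 25998}{6674 - 24176} = - \frac{46641}{-17502} = \left(-46641\right) \left(- \frac{1}{17502}\right) = \frac{15547}{5834}$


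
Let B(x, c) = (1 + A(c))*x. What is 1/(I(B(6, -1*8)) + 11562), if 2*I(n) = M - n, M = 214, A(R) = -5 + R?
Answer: 1/11705 ≈ 8.5434e-5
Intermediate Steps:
B(x, c) = x*(-4 + c) (B(x, c) = (1 + (-5 + c))*x = (-4 + c)*x = x*(-4 + c))
I(n) = 107 - n/2 (I(n) = (214 - n)/2 = 107 - n/2)
1/(I(B(6, -1*8)) + 11562) = 1/((107 - 3*(-4 - 1*8)) + 11562) = 1/((107 - 3*(-4 - 8)) + 11562) = 1/((107 - 3*(-12)) + 11562) = 1/((107 - ½*(-72)) + 11562) = 1/((107 + 36) + 11562) = 1/(143 + 11562) = 1/11705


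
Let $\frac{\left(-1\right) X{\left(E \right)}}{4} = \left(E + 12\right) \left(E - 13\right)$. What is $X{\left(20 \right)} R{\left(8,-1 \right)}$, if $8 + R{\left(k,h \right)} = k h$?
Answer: $14336$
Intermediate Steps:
$R{\left(k,h \right)} = -8 + h k$ ($R{\left(k,h \right)} = -8 + k h = -8 + h k$)
$X{\left(E \right)} = - 4 \left(-13 + E\right) \left(12 + E\right)$ ($X{\left(E \right)} = - 4 \left(E + 12\right) \left(E - 13\right) = - 4 \left(12 + E\right) \left(-13 + E\right) = - 4 \left(-13 + E\right) \left(12 + E\right)$)
$X{\left(20 \right)} R{\left(8,-1 \right)} = \left(624 - 4 \cdot 20^{2} + 4 \cdot 20\right) \left(-8 - 8\right) = \left(624 - 1600 + 80\right) \left(-8 - 8\right) = \left(624 - 1600 + 80\right) \left(-16\right) = \left(-896\right) \left(-16\right) = 14336$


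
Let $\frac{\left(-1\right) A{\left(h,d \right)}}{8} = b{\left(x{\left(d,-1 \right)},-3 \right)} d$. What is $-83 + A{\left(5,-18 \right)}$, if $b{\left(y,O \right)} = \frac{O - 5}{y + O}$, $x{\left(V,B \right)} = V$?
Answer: $- \frac{197}{7} \approx -28.143$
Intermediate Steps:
$b{\left(y,O \right)} = \frac{-5 + O}{O + y}$
$A{\left(h,d \right)} = \frac{64 d}{-3 + d}$ ($A{\left(h,d \right)} = - 8 \frac{-5 - 3}{-3 + d} d = - 8 \frac{1}{-3 + d} \left(-8\right) d = - 8 - \frac{8}{-3 + d} d = - 8 \left(- \frac{8 d}{-3 + d}\right) = \frac{64 d}{-3 + d}$)
$-83 + A{\left(5,-18 \right)} = -83 + 64 \left(-18\right) \frac{1}{-3 - 18} = -83 + 64 \left(-18\right) \frac{1}{-21} = -83 + 64 \left(-18\right) \left(- \frac{1}{21}\right) = -83 + \frac{384}{7} = - \frac{197}{7}$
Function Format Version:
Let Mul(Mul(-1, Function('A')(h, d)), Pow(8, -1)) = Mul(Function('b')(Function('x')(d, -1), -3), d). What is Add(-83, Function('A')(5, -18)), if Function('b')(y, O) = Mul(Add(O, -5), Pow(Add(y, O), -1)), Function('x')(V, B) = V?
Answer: Rational(-197, 7) ≈ -28.143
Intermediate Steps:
Function('b')(y, O) = Mul(Pow(Add(O, y), -1), Add(-5, O)) (Function('b')(y, O) = Mul(Add(-5, O), Pow(Add(O, y), -1)) = Mul(Pow(Add(O, y), -1), Add(-5, O)))
Function('A')(h, d) = Mul(64, d, Pow(Add(-3, d), -1)) (Function('A')(h, d) = Mul(-8, Mul(Mul(Pow(Add(-3, d), -1), Add(-5, -3)), d)) = Mul(-8, Mul(Mul(Pow(Add(-3, d), -1), -8), d)) = Mul(-8, Mul(Mul(-8, Pow(Add(-3, d), -1)), d)) = Mul(-8, Mul(-8, d, Pow(Add(-3, d), -1))) = Mul(64, d, Pow(Add(-3, d), -1)))
Add(-83, Function('A')(5, -18)) = Add(-83, Mul(64, -18, Pow(Add(-3, -18), -1))) = Add(-83, Mul(64, -18, Pow(-21, -1))) = Add(-83, Mul(64, -18, Rational(-1, 21))) = Add(-83, Rational(384, 7)) = Rational(-197, 7)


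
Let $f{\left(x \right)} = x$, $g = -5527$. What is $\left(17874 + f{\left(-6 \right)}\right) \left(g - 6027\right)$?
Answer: $-206446872$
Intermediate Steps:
$\left(17874 + f{\left(-6 \right)}\right) \left(g - 6027\right) = \left(17874 - 6\right) \left(-5527 - 6027\right) = 17868 \left(-11554\right) = -206446872$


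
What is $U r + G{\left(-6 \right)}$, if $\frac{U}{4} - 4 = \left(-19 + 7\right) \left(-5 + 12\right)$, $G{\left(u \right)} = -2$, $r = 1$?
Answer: $-322$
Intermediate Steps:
$U = -320$ ($U = 16 + 4 \left(-19 + 7\right) \left(-5 + 12\right) = 16 + 4 \left(\left(-12\right) 7\right) = 16 + 4 \left(-84\right) = 16 - 336 = -320$)
$U r + G{\left(-6 \right)} = \left(-320\right) 1 - 2 = -320 - 2 = -322$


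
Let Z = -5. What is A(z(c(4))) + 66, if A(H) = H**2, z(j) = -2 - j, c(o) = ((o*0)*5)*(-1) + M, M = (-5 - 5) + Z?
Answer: 235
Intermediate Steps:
M = -15 (M = (-5 - 5) - 5 = -10 - 5 = -15)
c(o) = -15 (c(o) = ((o*0)*5)*(-1) - 15 = (0*5)*(-1) - 15 = 0*(-1) - 15 = 0 - 15 = -15)
A(z(c(4))) + 66 = (-2 - 1*(-15))**2 + 66 = (-2 + 15)**2 + 66 = 13**2 + 66 = 169 + 66 = 235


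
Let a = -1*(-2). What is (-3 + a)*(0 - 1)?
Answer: 1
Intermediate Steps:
a = 2
(-3 + a)*(0 - 1) = (-3 + 2)*(0 - 1) = -1*(-1) = 1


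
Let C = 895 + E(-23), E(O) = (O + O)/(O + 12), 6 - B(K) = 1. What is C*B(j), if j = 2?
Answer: 49455/11 ≈ 4495.9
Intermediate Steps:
B(K) = 5 (B(K) = 6 - 1*1 = 6 - 1 = 5)
E(O) = 2*O/(12 + O) (E(O) = (2*O)/(12 + O) = 2*O/(12 + O))
C = 9891/11 (C = 895 + 2*(-23)/(12 - 23) = 895 + 2*(-23)/(-11) = 895 + 2*(-23)*(-1/11) = 895 + 46/11 = 9891/11 ≈ 899.18)
C*B(j) = (9891/11)*5 = 49455/11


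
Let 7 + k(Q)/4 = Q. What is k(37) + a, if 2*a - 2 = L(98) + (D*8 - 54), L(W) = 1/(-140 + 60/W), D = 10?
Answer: 1830391/13660 ≈ 134.00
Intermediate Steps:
k(Q) = -28 + 4*Q
a = 191191/13660 (a = 1 + (-1*98/(-60 + 140*98) + (10*8 - 54))/2 = 1 + (-1*98/(-60 + 13720) + (80 - 54))/2 = 1 + (-1*98/13660 + 26)/2 = 1 + (-1*98*1/13660 + 26)/2 = 1 + (-49/6830 + 26)/2 = 1 + (½)*(177531/6830) = 1 + 177531/13660 = 191191/13660 ≈ 13.996)
k(37) + a = (-28 + 4*37) + 191191/13660 = (-28 + 148) + 191191/13660 = 120 + 191191/13660 = 1830391/13660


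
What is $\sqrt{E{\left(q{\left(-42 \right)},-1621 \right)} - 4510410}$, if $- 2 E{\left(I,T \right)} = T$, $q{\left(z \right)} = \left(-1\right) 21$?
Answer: $\frac{i \sqrt{18038398}}{2} \approx 2123.6 i$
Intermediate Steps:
$q{\left(z \right)} = -21$
$E{\left(I,T \right)} = - \frac{T}{2}$
$\sqrt{E{\left(q{\left(-42 \right)},-1621 \right)} - 4510410} = \sqrt{\left(- \frac{1}{2}\right) \left(-1621\right) - 4510410} = \sqrt{\frac{1621}{2} - 4510410} = \sqrt{- \frac{9019199}{2}} = \frac{i \sqrt{18038398}}{2}$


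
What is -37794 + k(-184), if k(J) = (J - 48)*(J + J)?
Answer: 47582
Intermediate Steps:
k(J) = 2*J*(-48 + J) (k(J) = (-48 + J)*(2*J) = 2*J*(-48 + J))
-37794 + k(-184) = -37794 + 2*(-184)*(-48 - 184) = -37794 + 2*(-184)*(-232) = -37794 + 85376 = 47582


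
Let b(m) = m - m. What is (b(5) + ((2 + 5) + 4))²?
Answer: 121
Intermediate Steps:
b(m) = 0
(b(5) + ((2 + 5) + 4))² = (0 + ((2 + 5) + 4))² = (0 + (7 + 4))² = (0 + 11)² = 11² = 121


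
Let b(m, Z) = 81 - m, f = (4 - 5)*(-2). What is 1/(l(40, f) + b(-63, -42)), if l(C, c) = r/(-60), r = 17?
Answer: 60/8623 ≈ 0.0069581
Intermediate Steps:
f = 2 (f = -1*(-2) = 2)
l(C, c) = -17/60 (l(C, c) = 17/(-60) = 17*(-1/60) = -17/60)
1/(l(40, f) + b(-63, -42)) = 1/(-17/60 + (81 - 1*(-63))) = 1/(-17/60 + (81 + 63)) = 1/(-17/60 + 144) = 1/(8623/60) = 60/8623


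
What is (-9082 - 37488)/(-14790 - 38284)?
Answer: 23285/26537 ≈ 0.87745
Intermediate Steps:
(-9082 - 37488)/(-14790 - 38284) = -46570/(-53074) = -46570*(-1/53074) = 23285/26537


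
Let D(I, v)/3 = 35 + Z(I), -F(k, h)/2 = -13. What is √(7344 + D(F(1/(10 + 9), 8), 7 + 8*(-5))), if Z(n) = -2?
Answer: 3*√827 ≈ 86.273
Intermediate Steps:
F(k, h) = 26 (F(k, h) = -2*(-13) = 26)
D(I, v) = 99 (D(I, v) = 3*(35 - 2) = 3*33 = 99)
√(7344 + D(F(1/(10 + 9), 8), 7 + 8*(-5))) = √(7344 + 99) = √7443 = 3*√827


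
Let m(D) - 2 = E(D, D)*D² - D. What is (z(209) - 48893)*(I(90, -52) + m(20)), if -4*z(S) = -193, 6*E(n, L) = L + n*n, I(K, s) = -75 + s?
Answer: -5442282045/4 ≈ -1.3606e+9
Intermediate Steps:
E(n, L) = L/6 + n²/6 (E(n, L) = (L + n*n)/6 = (L + n²)/6 = L/6 + n²/6)
z(S) = 193/4 (z(S) = -¼*(-193) = 193/4)
m(D) = 2 - D + D²*(D/6 + D²/6) (m(D) = 2 + ((D/6 + D²/6)*D² - D) = 2 + (D²*(D/6 + D²/6) - D) = 2 + (-D + D²*(D/6 + D²/6)) = 2 - D + D²*(D/6 + D²/6))
(z(209) - 48893)*(I(90, -52) + m(20)) = (193/4 - 48893)*((-75 - 52) + (2 - 1*20 + (⅙)*20³*(1 + 20))) = -195379*(-127 + (2 - 20 + (⅙)*8000*21))/4 = -195379*(-127 + (2 - 20 + 28000))/4 = -195379*(-127 + 27982)/4 = -195379/4*27855 = -5442282045/4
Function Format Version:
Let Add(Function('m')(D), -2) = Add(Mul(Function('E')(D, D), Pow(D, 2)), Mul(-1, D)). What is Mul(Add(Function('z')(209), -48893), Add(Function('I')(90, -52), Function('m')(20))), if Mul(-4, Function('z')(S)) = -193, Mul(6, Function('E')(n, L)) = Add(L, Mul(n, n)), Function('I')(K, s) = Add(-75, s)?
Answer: Rational(-5442282045, 4) ≈ -1.3606e+9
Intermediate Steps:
Function('E')(n, L) = Add(Mul(Rational(1, 6), L), Mul(Rational(1, 6), Pow(n, 2))) (Function('E')(n, L) = Mul(Rational(1, 6), Add(L, Mul(n, n))) = Mul(Rational(1, 6), Add(L, Pow(n, 2))) = Add(Mul(Rational(1, 6), L), Mul(Rational(1, 6), Pow(n, 2))))
Function('z')(S) = Rational(193, 4) (Function('z')(S) = Mul(Rational(-1, 4), -193) = Rational(193, 4))
Function('m')(D) = Add(2, Mul(-1, D), Mul(Pow(D, 2), Add(Mul(Rational(1, 6), D), Mul(Rational(1, 6), Pow(D, 2))))) (Function('m')(D) = Add(2, Add(Mul(Add(Mul(Rational(1, 6), D), Mul(Rational(1, 6), Pow(D, 2))), Pow(D, 2)), Mul(-1, D))) = Add(2, Add(Mul(Pow(D, 2), Add(Mul(Rational(1, 6), D), Mul(Rational(1, 6), Pow(D, 2)))), Mul(-1, D))) = Add(2, Add(Mul(-1, D), Mul(Pow(D, 2), Add(Mul(Rational(1, 6), D), Mul(Rational(1, 6), Pow(D, 2)))))) = Add(2, Mul(-1, D), Mul(Pow(D, 2), Add(Mul(Rational(1, 6), D), Mul(Rational(1, 6), Pow(D, 2))))))
Mul(Add(Function('z')(209), -48893), Add(Function('I')(90, -52), Function('m')(20))) = Mul(Add(Rational(193, 4), -48893), Add(Add(-75, -52), Add(2, Mul(-1, 20), Mul(Rational(1, 6), Pow(20, 3), Add(1, 20))))) = Mul(Rational(-195379, 4), Add(-127, Add(2, -20, Mul(Rational(1, 6), 8000, 21)))) = Mul(Rational(-195379, 4), Add(-127, Add(2, -20, 28000))) = Mul(Rational(-195379, 4), Add(-127, 27982)) = Mul(Rational(-195379, 4), 27855) = Rational(-5442282045, 4)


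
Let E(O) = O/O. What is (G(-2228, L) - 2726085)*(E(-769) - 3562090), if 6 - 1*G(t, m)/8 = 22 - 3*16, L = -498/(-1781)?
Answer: 9709645496781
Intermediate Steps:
L = 498/1781 (L = -498*(-1/1781) = 498/1781 ≈ 0.27962)
G(t, m) = 256 (G(t, m) = 48 - 8*(22 - 3*16) = 48 - 8*(22 - 48) = 48 - 8*(-26) = 48 + 208 = 256)
E(O) = 1
(G(-2228, L) - 2726085)*(E(-769) - 3562090) = (256 - 2726085)*(1 - 3562090) = -2725829*(-3562089) = 9709645496781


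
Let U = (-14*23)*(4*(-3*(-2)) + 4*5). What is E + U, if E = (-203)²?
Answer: 27041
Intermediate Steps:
E = 41209
U = -14168 (U = -322*(4*6 + 20) = -322*(24 + 20) = -322*44 = -14168)
E + U = 41209 - 14168 = 27041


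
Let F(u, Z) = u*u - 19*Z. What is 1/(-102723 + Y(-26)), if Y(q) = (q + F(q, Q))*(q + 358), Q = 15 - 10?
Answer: 1/81537 ≈ 1.2264e-5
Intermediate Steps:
Q = 5
F(u, Z) = u² - 19*Z
Y(q) = (358 + q)*(-95 + q + q²) (Y(q) = (q + (q² - 19*5))*(q + 358) = (q + (q² - 95))*(358 + q) = (q + (-95 + q²))*(358 + q) = (-95 + q + q²)*(358 + q) = (358 + q)*(-95 + q + q²))
1/(-102723 + Y(-26)) = 1/(-102723 + (-34010 + (-26)³ + 263*(-26) + 359*(-26)²)) = 1/(-102723 + (-34010 - 17576 - 6838 + 359*676)) = 1/(-102723 + (-34010 - 17576 - 6838 + 242684)) = 1/(-102723 + 184260) = 1/81537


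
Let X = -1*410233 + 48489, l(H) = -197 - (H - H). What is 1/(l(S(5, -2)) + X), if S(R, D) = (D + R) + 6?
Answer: -1/361941 ≈ -2.7629e-6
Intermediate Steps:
S(R, D) = 6 + D + R
l(H) = -197 (l(H) = -197 - 1*0 = -197 + 0 = -197)
X = -361744 (X = -410233 + 48489 = -361744)
1/(l(S(5, -2)) + X) = 1/(-197 - 361744) = 1/(-361941) = -1/361941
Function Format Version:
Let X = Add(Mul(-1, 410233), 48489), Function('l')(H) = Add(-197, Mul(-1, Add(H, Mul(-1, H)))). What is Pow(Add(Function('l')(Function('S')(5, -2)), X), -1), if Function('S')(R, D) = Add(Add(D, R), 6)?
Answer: Rational(-1, 361941) ≈ -2.7629e-6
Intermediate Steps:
Function('S')(R, D) = Add(6, D, R)
Function('l')(H) = -197 (Function('l')(H) = Add(-197, Mul(-1, 0)) = Add(-197, 0) = -197)
X = -361744 (X = Add(-410233, 48489) = -361744)
Pow(Add(Function('l')(Function('S')(5, -2)), X), -1) = Pow(Add(-197, -361744), -1) = Pow(-361941, -1) = Rational(-1, 361941)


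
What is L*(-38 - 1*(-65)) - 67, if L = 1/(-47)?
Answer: -3176/47 ≈ -67.574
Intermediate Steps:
L = -1/47 ≈ -0.021277
L*(-38 - 1*(-65)) - 67 = -(-38 - 1*(-65))/47 - 67 = -(-38 + 65)/47 - 67 = -1/47*27 - 67 = -27/47 - 67 = -3176/47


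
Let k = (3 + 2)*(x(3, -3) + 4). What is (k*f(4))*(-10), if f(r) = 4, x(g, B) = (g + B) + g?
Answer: -1400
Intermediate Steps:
x(g, B) = B + 2*g (x(g, B) = (B + g) + g = B + 2*g)
k = 35 (k = (3 + 2)*((-3 + 2*3) + 4) = 5*((-3 + 6) + 4) = 5*(3 + 4) = 5*7 = 35)
(k*f(4))*(-10) = (35*4)*(-10) = 140*(-10) = -1400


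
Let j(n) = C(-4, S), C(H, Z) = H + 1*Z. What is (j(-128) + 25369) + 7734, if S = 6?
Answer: 33105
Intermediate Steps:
C(H, Z) = H + Z
j(n) = 2 (j(n) = -4 + 6 = 2)
(j(-128) + 25369) + 7734 = (2 + 25369) + 7734 = 25371 + 7734 = 33105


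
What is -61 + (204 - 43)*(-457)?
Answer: -73638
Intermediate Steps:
-61 + (204 - 43)*(-457) = -61 + 161*(-457) = -61 - 73577 = -73638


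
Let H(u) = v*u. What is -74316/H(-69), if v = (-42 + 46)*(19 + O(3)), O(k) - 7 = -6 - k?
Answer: 6193/391 ≈ 15.839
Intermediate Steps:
O(k) = 1 - k (O(k) = 7 + (-6 - k) = 1 - k)
v = 68 (v = (-42 + 46)*(19 + (1 - 1*3)) = 4*(19 + (1 - 3)) = 4*(19 - 2) = 4*17 = 68)
H(u) = 68*u
-74316/H(-69) = -74316/(68*(-69)) = -74316/(-4692) = -74316*(-1/4692) = 6193/391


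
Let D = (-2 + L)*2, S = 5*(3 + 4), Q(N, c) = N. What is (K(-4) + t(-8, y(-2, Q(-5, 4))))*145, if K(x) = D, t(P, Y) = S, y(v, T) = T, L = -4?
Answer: 3335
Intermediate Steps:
S = 35 (S = 5*7 = 35)
t(P, Y) = 35
D = -12 (D = (-2 - 4)*2 = -6*2 = -12)
K(x) = -12
(K(-4) + t(-8, y(-2, Q(-5, 4))))*145 = (-12 + 35)*145 = 23*145 = 3335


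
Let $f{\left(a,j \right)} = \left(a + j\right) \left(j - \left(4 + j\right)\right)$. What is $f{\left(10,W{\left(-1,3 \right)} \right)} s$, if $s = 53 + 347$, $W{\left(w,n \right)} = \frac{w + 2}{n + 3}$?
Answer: $- \frac{48800}{3} \approx -16267.0$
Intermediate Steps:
$W{\left(w,n \right)} = \frac{2 + w}{3 + n}$
$s = 400$
$f{\left(a,j \right)} = - 4 a - 4 j$ ($f{\left(a,j \right)} = \left(a + j\right) \left(-4\right) = - 4 a - 4 j$)
$f{\left(10,W{\left(-1,3 \right)} \right)} s = \left(\left(-4\right) 10 - 4 \frac{2 - 1}{3 + 3}\right) 400 = \left(-40 - 4 \cdot \frac{1}{6} \cdot 1\right) 400 = \left(-40 - \frac{2}{3}\right) 400 = \left(- \frac{122}{3}\right) 400 = - \frac{48800}{3}$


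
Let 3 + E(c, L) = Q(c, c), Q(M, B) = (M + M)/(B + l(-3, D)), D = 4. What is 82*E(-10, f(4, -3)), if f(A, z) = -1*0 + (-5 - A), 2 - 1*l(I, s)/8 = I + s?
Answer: 574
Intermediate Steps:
l(I, s) = 16 - 8*I - 8*s (l(I, s) = 16 - 8*(I + s) = 16 + (-8*I - 8*s) = 16 - 8*I - 8*s)
Q(M, B) = 2*M/(8 + B) (Q(M, B) = (M + M)/(B + (16 - 8*(-3) - 8*4)) = (2*M)/(B + (16 + 24 - 32)) = (2*M)/(B + 8) = (2*M)/(8 + B) = 2*M/(8 + B))
f(A, z) = -5 - A (f(A, z) = 0 + (-5 - A) = -5 - A)
E(c, L) = -3 + 2*c/(8 + c)
82*E(-10, f(4, -3)) = 82*((-24 - 1*(-10))/(8 - 10)) = 82*((-24 + 10)/(-2)) = 82*(-1/2*(-14)) = 82*7 = 574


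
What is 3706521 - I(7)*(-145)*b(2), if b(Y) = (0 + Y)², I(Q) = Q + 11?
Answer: 3716961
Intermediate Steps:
I(Q) = 11 + Q
b(Y) = Y²
3706521 - I(7)*(-145)*b(2) = 3706521 - (11 + 7)*(-145)*2² = 3706521 - 18*(-145)*4 = 3706521 - (-2610)*4 = 3706521 - 1*(-10440) = 3706521 + 10440 = 3716961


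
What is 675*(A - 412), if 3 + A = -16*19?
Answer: -485325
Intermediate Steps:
A = -307 (A = -3 - 16*19 = -3 - 304 = -307)
675*(A - 412) = 675*(-307 - 412) = 675*(-719) = -485325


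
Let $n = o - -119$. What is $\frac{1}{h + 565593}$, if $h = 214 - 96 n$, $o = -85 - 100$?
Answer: $\frac{1}{572143} \approx 1.7478 \cdot 10^{-6}$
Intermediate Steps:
$o = -185$ ($o = -85 - 100 = -185$)
$n = -66$ ($n = -185 - -119 = -185 + 119 = -66$)
$h = 6550$ ($h = 214 - -6336 = 214 + 6336 = 6550$)
$\frac{1}{h + 565593} = \frac{1}{6550 + 565593} = \frac{1}{572143}$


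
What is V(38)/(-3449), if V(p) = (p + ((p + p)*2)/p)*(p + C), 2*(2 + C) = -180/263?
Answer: -393876/907087 ≈ -0.43422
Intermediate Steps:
C = -616/263 (C = -2 + (-180/263)/2 = -2 + (-180*1/263)/2 = -2 + (1/2)*(-180/263) = -2 - 90/263 = -616/263 ≈ -2.3422)
V(p) = (4 + p)*(-616/263 + p) (V(p) = (p + ((p + p)*2)/p)*(p - 616/263) = (p + ((2*p)*2)/p)*(-616/263 + p) = (p + (4*p)/p)*(-616/263 + p) = (p + 4)*(-616/263 + p) = (4 + p)*(-616/263 + p))
V(38)/(-3449) = (-2464/263 + 38**2 + (436/263)*38)/(-3449) = (-2464/263 + 1444 + 16568/263)*(-1/3449) = (393876/263)*(-1/3449) = -393876/907087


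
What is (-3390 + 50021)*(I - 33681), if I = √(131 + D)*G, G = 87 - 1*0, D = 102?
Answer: -1570578711 + 4056897*√233 ≈ -1.5087e+9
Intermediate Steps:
G = 87 (G = 87 + 0 = 87)
I = 87*√233 (I = √(131 + 102)*87 = √233*87 = 87*√233 ≈ 1328.0)
(-3390 + 50021)*(I - 33681) = (-3390 + 50021)*(87*√233 - 33681) = 46631*(-33681 + 87*√233) = -1570578711 + 4056897*√233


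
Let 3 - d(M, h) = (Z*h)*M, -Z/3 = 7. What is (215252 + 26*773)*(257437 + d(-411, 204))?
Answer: -353797889400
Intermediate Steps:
Z = -21 (Z = -3*7 = -21)
d(M, h) = 3 + 21*M*h (d(M, h) = 3 - (-21*h)*M = 3 - (-21)*M*h = 3 + 21*M*h)
(215252 + 26*773)*(257437 + d(-411, 204)) = (215252 + 26*773)*(257437 + (3 + 21*(-411)*204)) = (215252 + 20098)*(257437 + (3 - 1760724)) = 235350*(257437 - 1760721) = 235350*(-1503284) = -353797889400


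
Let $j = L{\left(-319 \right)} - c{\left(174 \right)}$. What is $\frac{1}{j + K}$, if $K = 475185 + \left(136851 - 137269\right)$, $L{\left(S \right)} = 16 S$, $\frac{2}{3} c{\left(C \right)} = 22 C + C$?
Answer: $\frac{1}{463660} \approx 2.1568 \cdot 10^{-6}$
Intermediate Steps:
$c{\left(C \right)} = \frac{69 C}{2}$ ($c{\left(C \right)} = \frac{3 \left(22 C + C\right)}{2} = \frac{3 \cdot 23 C}{2} = \frac{69 C}{2}$)
$K = 474767$ ($K = 475185 + \left(136851 - 137269\right) = 475185 - 418 = 474767$)
$j = -11107$ ($j = 16 \left(-319\right) - \frac{69}{2} \cdot 174 = -5104 - 6003 = -11107$)
$\frac{1}{j + K} = \frac{1}{-11107 + 474767} = \frac{1}{463660}$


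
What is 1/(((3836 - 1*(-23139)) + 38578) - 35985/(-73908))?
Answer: 24636/1614975703 ≈ 1.5255e-5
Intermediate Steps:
1/(((3836 - 1*(-23139)) + 38578) - 35985/(-73908)) = 1/(((3836 + 23139) + 38578) - 35985*(-1/73908)) = 1/((26975 + 38578) + 11995/24636) = 1/(65553 + 11995/24636) = 1/(1614975703/24636) = 24636/1614975703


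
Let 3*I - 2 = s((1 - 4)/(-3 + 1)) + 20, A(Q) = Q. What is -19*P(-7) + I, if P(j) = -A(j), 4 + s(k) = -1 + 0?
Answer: -382/3 ≈ -127.33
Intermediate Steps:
s(k) = -5 (s(k) = -4 + (-1 + 0) = -4 - 1 = -5)
I = 17/3 (I = 2/3 + (-5 + 20)/3 = 2/3 + (1/3)*15 = 2/3 + 5 = 17/3 ≈ 5.6667)
P(j) = -j
-19*P(-7) + I = -(-19)*(-7) + 17/3 = -19*7 + 17/3 = -133 + 17/3 = -382/3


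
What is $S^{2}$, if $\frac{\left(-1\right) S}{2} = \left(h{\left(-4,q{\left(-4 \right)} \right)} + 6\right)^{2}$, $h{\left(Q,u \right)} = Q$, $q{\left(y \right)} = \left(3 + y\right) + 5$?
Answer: $64$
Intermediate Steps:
$q{\left(y \right)} = 8 + y$
$S = -8$ ($S = - 2 \left(-4 + 6\right)^{2} = - 2 \cdot 2^{2} = \left(-2\right) 4 = -8$)
$S^{2} = \left(-8\right)^{2} = 64$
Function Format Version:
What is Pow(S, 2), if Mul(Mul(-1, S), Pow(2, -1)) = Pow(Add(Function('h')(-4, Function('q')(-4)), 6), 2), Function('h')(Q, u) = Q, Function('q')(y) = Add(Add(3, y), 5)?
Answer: 64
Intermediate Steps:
Function('q')(y) = Add(8, y)
S = -8 (S = Mul(-2, Pow(Add(-4, 6), 2)) = Mul(-2, Pow(2, 2)) = Mul(-2, 4) = -8)
Pow(S, 2) = Pow(-8, 2) = 64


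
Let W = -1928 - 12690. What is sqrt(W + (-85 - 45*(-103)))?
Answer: 2*I*sqrt(2517) ≈ 100.34*I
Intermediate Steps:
W = -14618
sqrt(W + (-85 - 45*(-103))) = sqrt(-14618 + (-85 - 45*(-103))) = sqrt(-14618 + (-85 + 4635)) = sqrt(-14618 + 4550) = sqrt(-10068) = 2*I*sqrt(2517)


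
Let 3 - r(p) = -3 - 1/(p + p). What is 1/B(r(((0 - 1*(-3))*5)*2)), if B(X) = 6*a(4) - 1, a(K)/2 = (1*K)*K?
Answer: 1/191 ≈ 0.0052356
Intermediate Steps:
a(K) = 2*K**2 (a(K) = 2*((1*K)*K) = 2*(K*K) = 2*K**2)
r(p) = 6 + 1/(2*p) (r(p) = 3 - (-3 - 1/(p + p)) = 3 - (-3 - 1/(2*p)) = 3 + (3 + 1/(2*p)) = 6 + 1/(2*p))
B(X) = 191 (B(X) = 6*(2*4**2) - 1 = 6*(2*16) - 1 = 6*32 - 1 = 192 - 1 = 191)
1/B(r(((0 - 1*(-3))*5)*2)) = 1/191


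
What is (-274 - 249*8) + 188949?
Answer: 186683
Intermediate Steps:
(-274 - 249*8) + 188949 = (-274 - 1992) + 188949 = -2266 + 188949 = 186683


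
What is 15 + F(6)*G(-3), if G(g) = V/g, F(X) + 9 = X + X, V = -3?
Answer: 18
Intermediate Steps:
F(X) = -9 + 2*X (F(X) = -9 + (X + X) = -9 + 2*X)
G(g) = -3/g
15 + F(6)*G(-3) = 15 + (-9 + 2*6)*(-3/(-3)) = 15 + (-9 + 12)*(-3*(-1/3)) = 15 + 3*1 = 15 + 3 = 18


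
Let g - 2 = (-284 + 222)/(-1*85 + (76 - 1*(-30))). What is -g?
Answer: 20/21 ≈ 0.95238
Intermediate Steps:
g = -20/21 (g = 2 + (-284 + 222)/(-1*85 + (76 - 1*(-30))) = 2 - 62/(-85 + (76 + 30)) = 2 - 62/(-85 + 106) = 2 - 62/21 = -20/21 ≈ -0.95238)
-g = -1*(-20/21) = 20/21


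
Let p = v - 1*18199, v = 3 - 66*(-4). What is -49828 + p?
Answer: -67760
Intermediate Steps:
v = 267 (v = 3 + 264 = 267)
p = -17932 (p = 267 - 1*18199 = 267 - 18199 = -17932)
-49828 + p = -49828 - 17932 = -67760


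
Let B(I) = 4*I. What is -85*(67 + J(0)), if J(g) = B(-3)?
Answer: -4675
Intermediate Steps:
J(g) = -12 (J(g) = 4*(-3) = -12)
-85*(67 + J(0)) = -85*(67 - 12) = -85*55 = -4675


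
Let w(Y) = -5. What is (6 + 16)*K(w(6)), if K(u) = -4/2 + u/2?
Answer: -99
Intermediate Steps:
K(u) = -2 + u/2 (K(u) = -4*1/2 + u*(1/2) = -2 + u/2)
(6 + 16)*K(w(6)) = (6 + 16)*(-2 + (1/2)*(-5)) = 22*(-2 - 5/2) = 22*(-9/2) = -99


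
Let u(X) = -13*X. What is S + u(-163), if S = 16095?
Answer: 18214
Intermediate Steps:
S + u(-163) = 16095 - 13*(-163) = 16095 + 2119 = 18214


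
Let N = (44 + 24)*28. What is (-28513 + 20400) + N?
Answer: -6209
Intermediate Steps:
N = 1904 (N = 68*28 = 1904)
(-28513 + 20400) + N = (-28513 + 20400) + 1904 = -8113 + 1904 = -6209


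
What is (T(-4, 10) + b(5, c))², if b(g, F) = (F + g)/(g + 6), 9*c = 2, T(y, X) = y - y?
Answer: 2209/9801 ≈ 0.22539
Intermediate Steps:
T(y, X) = 0
c = 2/9 (c = (⅑)*2 = 2/9 ≈ 0.22222)
b(g, F) = (F + g)/(6 + g)
(T(-4, 10) + b(5, c))² = (0 + (2/9 + 5)/(6 + 5))² = (0 + (47/9)/11)² = (0 + (1/11)*(47/9))² = (0 + 47/99)² = (47/99)² = 2209/9801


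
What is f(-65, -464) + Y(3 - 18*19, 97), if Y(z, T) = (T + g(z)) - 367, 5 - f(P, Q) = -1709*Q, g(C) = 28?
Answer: -793213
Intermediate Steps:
f(P, Q) = 5 + 1709*Q (f(P, Q) = 5 - (-1709)*Q = 5 + 1709*Q)
Y(z, T) = -339 + T (Y(z, T) = (T + 28) - 367 = (28 + T) - 367 = -339 + T)
f(-65, -464) + Y(3 - 18*19, 97) = (5 + 1709*(-464)) + (-339 + 97) = (5 - 792976) - 242 = -792971 - 242 = -793213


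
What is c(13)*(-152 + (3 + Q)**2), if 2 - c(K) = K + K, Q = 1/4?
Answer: 6789/2 ≈ 3394.5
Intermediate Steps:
Q = 1/4 ≈ 0.25000
c(K) = 2 - 2*K (c(K) = 2 - (K + K) = 2 - 2*K)
c(13)*(-152 + (3 + Q)**2) = (2 - 2*13)*(-152 + (3 + 1/4)**2) = (2 - 26)*(-152 + (13/4)**2) = -24*(-152 + 169/16) = -24*(-2263/16) = 6789/2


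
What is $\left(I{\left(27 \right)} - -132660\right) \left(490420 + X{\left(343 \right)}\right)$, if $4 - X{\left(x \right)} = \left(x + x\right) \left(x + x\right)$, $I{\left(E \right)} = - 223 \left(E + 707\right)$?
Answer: $-615104216$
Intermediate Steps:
$I{\left(E \right)} = -157661 - 223 E$ ($I{\left(E \right)} = - 223 \left(707 + E\right) = -157661 - 223 E$)
$X{\left(x \right)} = 4 - 4 x^{2}$ ($X{\left(x \right)} = 4 - \left(x + x\right) \left(x + x\right) = 4 - 2 x 2 x = 4 - 4 x^{2}$)
$\left(I{\left(27 \right)} - -132660\right) \left(490420 + X{\left(343 \right)}\right) = \left(\left(-157661 - 6021\right) - -132660\right) \left(490420 + \left(4 - 4 \cdot 343^{2}\right)\right) = \left(\left(-157661 - 6021\right) + 132660\right) \left(490420 + \left(4 - 470596\right)\right) = \left(-163682 + 132660\right) \left(490420 + \left(4 - 470596\right)\right) = - 31022 \left(490420 - 470592\right) = \left(-31022\right) 19828 = -615104216$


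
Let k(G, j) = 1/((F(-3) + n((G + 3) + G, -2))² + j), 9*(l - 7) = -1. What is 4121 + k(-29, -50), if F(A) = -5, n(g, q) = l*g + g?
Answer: 64281212531/15598450 ≈ 4121.0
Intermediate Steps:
l = 62/9 (l = 7 + (⅑)*(-1) = 7 - ⅑ = 62/9 ≈ 6.8889)
n(g, q) = 71*g/9 (n(g, q) = 62*g/9 + g = 71*g/9)
k(G, j) = 1/(j + (56/3 + 142*G/9)²) (k(G, j) = 1/((-5 + 71*((G + 3) + G)/9)² + j) = 1/((-5 + 71*((3 + G) + G)/9)² + j) = 1/((-5 + 71*(3 + 2*G)/9)² + j) = 1/((-5 + (71/3 + 142*G/9))² + j) = 1/((56/3 + 142*G/9)² + j) = 1/(j + (56/3 + 142*G/9)²))
4121 + k(-29, -50) = 4121 + 81/(4*(84 + 71*(-29))² + 81*(-50)) = 4121 + 81/(4*(84 - 2059)² - 4050) = 4121 + 81/(4*(-1975)² - 4050) = 4121 + 81/(4*3900625 - 4050) = 4121 + 81/(15602500 - 4050) = 4121 + 81/15598450 = 64281212531/15598450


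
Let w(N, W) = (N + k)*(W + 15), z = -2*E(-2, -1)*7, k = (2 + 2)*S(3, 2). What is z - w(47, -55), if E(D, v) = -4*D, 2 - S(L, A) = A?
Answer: 1768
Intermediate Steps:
S(L, A) = 2 - A
k = 0 (k = (2 + 2)*(2 - 1*2) = 4*(2 - 2) = 4*0 = 0)
z = -112 (z = -(-8)*(-2)*7 = -2*8*7 = -16*7 = -112)
w(N, W) = N*(15 + W) (w(N, W) = (N + 0)*(W + 15) = N*(15 + W))
z - w(47, -55) = -112 - 47*(15 - 55) = -112 - 47*(-40) = -112 - 1*(-1880) = -112 + 1880 = 1768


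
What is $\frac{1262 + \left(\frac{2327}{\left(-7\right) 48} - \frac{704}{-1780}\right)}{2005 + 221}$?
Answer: $\frac{187717861}{332831520} \approx 0.564$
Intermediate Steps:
$\frac{1262 + \left(\frac{2327}{\left(-7\right) 48} - \frac{704}{-1780}\right)}{2005 + 221} = \frac{1262 + \left(\frac{2327}{-336} - - \frac{176}{445}\right)}{2226} = \left(1262 + \left(2327 \left(- \frac{1}{336}\right) + \frac{176}{445}\right)\right) \frac{1}{2226} = \left(1262 + \left(- \frac{2327}{336} + \frac{176}{445}\right)\right) \frac{1}{2226} = \left(1262 - \frac{976379}{149520}\right) \frac{1}{2226} = \frac{187717861}{149520} \cdot \frac{1}{2226} = \frac{187717861}{332831520}$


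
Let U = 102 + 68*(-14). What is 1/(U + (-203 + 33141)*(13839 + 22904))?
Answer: 1/1210240084 ≈ 8.2628e-10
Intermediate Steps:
U = -850 (U = 102 - 952 = -850)
1/(U + (-203 + 33141)*(13839 + 22904)) = 1/(-850 + (-203 + 33141)*(13839 + 22904)) = 1/(-850 + 32938*36743) = 1/(-850 + 1210240934) = 1/1210240084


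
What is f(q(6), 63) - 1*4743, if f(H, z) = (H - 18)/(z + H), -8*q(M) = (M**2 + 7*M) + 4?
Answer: -1000886/211 ≈ -4743.5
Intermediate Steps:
q(M) = -1/2 - 7*M/8 - M**2/8 (q(M) = -((M**2 + 7*M) + 4)/8 = -(4 + M**2 + 7*M)/8 = -1/2 - 7*M/8 - M**2/8)
f(H, z) = (-18 + H)/(H + z)
f(q(6), 63) - 1*4743 = (-18 + (-1/2 - 7/8*6 - 1/8*6**2))/((-1/2 - 7/8*6 - 1/8*6**2) + 63) - 1*4743 = (-18 + (-1/2 - 21/4 - 1/8*36))/((-1/2 - 21/4 - 1/8*36) + 63) - 4743 = (-18 + (-1/2 - 21/4 - 9/2))/((-1/2 - 21/4 - 9/2) + 63) - 4743 = (-18 - 41/4)/(-41/4 + 63) - 4743 = -113/4/(211/4) - 4743 = (4/211)*(-113/4) - 4743 = -113/211 - 4743 = -1000886/211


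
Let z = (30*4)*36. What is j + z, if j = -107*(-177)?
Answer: 23259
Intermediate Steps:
j = 18939
z = 4320 (z = 120*36 = 4320)
j + z = 18939 + 4320 = 23259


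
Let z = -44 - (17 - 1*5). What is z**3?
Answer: -175616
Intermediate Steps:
z = -56 (z = -44 - (17 - 5) = -44 - 1*12 = -44 - 12 = -56)
z**3 = (-56)**3 = -175616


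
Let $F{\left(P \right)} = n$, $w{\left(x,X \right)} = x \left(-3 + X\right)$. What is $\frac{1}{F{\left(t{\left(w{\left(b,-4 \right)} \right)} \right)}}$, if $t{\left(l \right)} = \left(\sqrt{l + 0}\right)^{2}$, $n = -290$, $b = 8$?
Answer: $- \frac{1}{290} \approx -0.0034483$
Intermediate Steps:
$t{\left(l \right)} = l$ ($t{\left(l \right)} = \left(\sqrt{l}\right)^{2} = l$)
$F{\left(P \right)} = -290$
$\frac{1}{F{\left(t{\left(w{\left(b,-4 \right)} \right)} \right)}} = \frac{1}{-290} = - \frac{1}{290}$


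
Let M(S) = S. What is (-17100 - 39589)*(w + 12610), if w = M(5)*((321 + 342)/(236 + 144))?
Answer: -54366054847/76 ≈ -7.1534e+8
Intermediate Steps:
w = 663/76 (w = 5*((321 + 342)/(236 + 144)) = 5*(663/380) = 663/76 ≈ 8.7237)
(-17100 - 39589)*(w + 12610) = (-17100 - 39589)*(663/76 + 12610) = -56689*959023/76 = -54366054847/76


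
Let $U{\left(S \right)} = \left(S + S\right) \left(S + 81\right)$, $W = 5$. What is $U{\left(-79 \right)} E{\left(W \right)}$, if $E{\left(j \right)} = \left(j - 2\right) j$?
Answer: $-4740$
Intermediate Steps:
$E{\left(j \right)} = j \left(-2 + j\right)$ ($E{\left(j \right)} = \left(-2 + j\right) j = j \left(-2 + j\right)$)
$U{\left(S \right)} = 2 S \left(81 + S\right)$
$U{\left(-79 \right)} E{\left(W \right)} = 2 \left(-79\right) \left(81 - 79\right) 5 \left(-2 + 5\right) = 2 \left(-79\right) 2 \cdot 5 \cdot 3 = \left(-316\right) 15 = -4740$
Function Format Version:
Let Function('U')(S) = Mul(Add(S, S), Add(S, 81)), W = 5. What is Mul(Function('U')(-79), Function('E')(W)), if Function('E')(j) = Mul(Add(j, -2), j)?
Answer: -4740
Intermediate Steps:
Function('E')(j) = Mul(j, Add(-2, j)) (Function('E')(j) = Mul(Add(-2, j), j) = Mul(j, Add(-2, j)))
Function('U')(S) = Mul(2, S, Add(81, S)) (Function('U')(S) = Mul(Mul(2, S), Add(81, S)) = Mul(2, S, Add(81, S)))
Mul(Function('U')(-79), Function('E')(W)) = Mul(Mul(2, -79, Add(81, -79)), Mul(5, Add(-2, 5))) = Mul(Mul(2, -79, 2), Mul(5, 3)) = Mul(-316, 15) = -4740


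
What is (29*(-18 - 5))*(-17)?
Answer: 11339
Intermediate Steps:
(29*(-18 - 5))*(-17) = (29*(-23))*(-17) = -667*(-17) = 11339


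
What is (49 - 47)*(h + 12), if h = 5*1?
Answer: 34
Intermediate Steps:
h = 5
(49 - 47)*(h + 12) = (49 - 47)*(5 + 12) = 2*17 = 34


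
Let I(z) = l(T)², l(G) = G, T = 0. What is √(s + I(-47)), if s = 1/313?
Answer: √313/313 ≈ 0.056523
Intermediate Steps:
s = 1/313 ≈ 0.0031949
I(z) = 0 (I(z) = 0² = 0)
√(s + I(-47)) = √(1/313 + 0) = √(1/313) = √313/313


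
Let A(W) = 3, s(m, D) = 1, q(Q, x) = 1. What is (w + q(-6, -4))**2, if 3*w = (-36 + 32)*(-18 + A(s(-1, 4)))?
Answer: 441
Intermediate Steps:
w = 20 (w = ((-36 + 32)*(-18 + 3))/3 = (-4*(-15))/3 = (1/3)*60 = 20)
(w + q(-6, -4))**2 = (20 + 1)**2 = 21**2 = 441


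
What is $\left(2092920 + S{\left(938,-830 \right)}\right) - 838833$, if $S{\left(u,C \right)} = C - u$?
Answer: $1252319$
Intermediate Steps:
$\left(2092920 + S{\left(938,-830 \right)}\right) - 838833 = \left(2092920 - 1768\right) - 838833 = 2091152 - 838833 = 1252319$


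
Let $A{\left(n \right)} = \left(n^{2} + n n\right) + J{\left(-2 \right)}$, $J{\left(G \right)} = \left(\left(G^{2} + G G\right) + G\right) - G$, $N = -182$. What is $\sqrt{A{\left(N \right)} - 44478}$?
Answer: $\sqrt{21778} \approx 147.57$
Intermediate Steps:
$J{\left(G \right)} = 2 G^{2}$ ($J{\left(G \right)} = \left(\left(G^{2} + G^{2}\right) + G\right) - G = \left(2 G^{2} + G\right) - G = \left(G + 2 G^{2}\right) - G = 2 G^{2}$)
$A{\left(n \right)} = 8 + 2 n^{2}$ ($A{\left(n \right)} = \left(n^{2} + n n\right) + 2 \left(-2\right)^{2} = \left(n^{2} + n^{2}\right) + 2 \cdot 4 = 2 n^{2} + 8 = 8 + 2 n^{2}$)
$\sqrt{A{\left(N \right)} - 44478} = \sqrt{\left(8 + 2 \left(-182\right)^{2}\right) - 44478} = \sqrt{\left(8 + 2 \cdot 33124\right) - 44478} = \sqrt{\left(8 + 66248\right) - 44478} = \sqrt{66256 - 44478} = \sqrt{21778}$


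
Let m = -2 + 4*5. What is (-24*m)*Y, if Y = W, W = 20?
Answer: -8640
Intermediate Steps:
Y = 20
m = 18 (m = -2 + 20 = 18)
(-24*m)*Y = -24*18*20 = -432*20 = -8640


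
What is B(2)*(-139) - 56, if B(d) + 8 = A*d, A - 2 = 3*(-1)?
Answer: 1334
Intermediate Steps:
A = -1 (A = 2 + 3*(-1) = 2 - 3 = -1)
B(d) = -8 - d
B(2)*(-139) - 56 = (-8 - 1*2)*(-139) - 56 = (-8 - 2)*(-139) - 56 = -10*(-139) - 56 = 1390 - 56 = 1334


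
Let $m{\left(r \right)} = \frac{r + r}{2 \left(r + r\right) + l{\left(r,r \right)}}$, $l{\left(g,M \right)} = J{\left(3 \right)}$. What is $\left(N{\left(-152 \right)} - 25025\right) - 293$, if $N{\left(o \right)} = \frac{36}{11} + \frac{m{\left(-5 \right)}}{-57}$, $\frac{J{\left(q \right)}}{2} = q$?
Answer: $- \frac{111106393}{4389} \approx -25315.0$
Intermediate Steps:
$J{\left(q \right)} = 2 q$
$l{\left(g,M \right)} = 6$ ($l{\left(g,M \right)} = 2 \cdot 3 = 6$)
$m{\left(r \right)} = \frac{2 r}{6 + 4 r}$ ($m{\left(r \right)} = \frac{r + r}{2 \left(r + r\right) + 6} = \frac{2 r}{2 \cdot 2 r + 6} = \frac{2 r}{4 r + 6} = \frac{2 r}{6 + 4 r}$)
$N{\left(o \right)} = \frac{14309}{4389}$ ($N{\left(o \right)} = \frac{36}{11} + \frac{\left(-5\right) \frac{1}{3 + 2 \left(-5\right)}}{-57} = 36 \cdot \frac{1}{11} + - \frac{5}{3 - 10} \left(- \frac{1}{57}\right) = \frac{36}{11} + - \frac{5}{-7} \left(- \frac{1}{57}\right) = \frac{36}{11} + \left(-5\right) \left(- \frac{1}{7}\right) \left(- \frac{1}{57}\right) = \frac{36}{11} + \frac{5}{7} \left(- \frac{1}{57}\right) = \frac{36}{11} - \frac{5}{399} = \frac{14309}{4389}$)
$\left(N{\left(-152 \right)} - 25025\right) - 293 = \left(\frac{14309}{4389} - 25025\right) - 293 = - \frac{109820416}{4389} - 293 = - \frac{111106393}{4389}$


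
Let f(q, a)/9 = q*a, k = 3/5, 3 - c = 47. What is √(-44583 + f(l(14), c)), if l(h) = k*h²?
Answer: I*√2278815/5 ≈ 301.92*I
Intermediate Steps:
c = -44 (c = 3 - 1*47 = 3 - 47 = -44)
k = ⅗ (k = 3*(⅕) = ⅗ ≈ 0.60000)
l(h) = 3*h²/5
f(q, a) = 9*a*q (f(q, a) = 9*(q*a) = 9*(a*q) = 9*a*q)
√(-44583 + f(l(14), c)) = √(-44583 + 9*(-44)*((⅗)*14²)) = √(-44583 + 9*(-44)*((⅗)*196)) = √(-44583 + 9*(-44)*(588/5)) = √(-44583 - 232848/5) = √(-455763/5) = I*√2278815/5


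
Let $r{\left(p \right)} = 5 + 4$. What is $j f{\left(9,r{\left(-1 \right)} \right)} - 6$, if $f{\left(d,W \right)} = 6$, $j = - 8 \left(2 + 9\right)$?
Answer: $-534$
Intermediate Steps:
$r{\left(p \right)} = 9$
$j = -88$ ($j = \left(-8\right) 11 = -88$)
$j f{\left(9,r{\left(-1 \right)} \right)} - 6 = \left(-88\right) 6 - 6 = -528 - 6 = -534$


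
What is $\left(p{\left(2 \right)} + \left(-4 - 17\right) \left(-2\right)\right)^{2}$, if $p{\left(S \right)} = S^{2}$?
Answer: $2116$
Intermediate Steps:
$\left(p{\left(2 \right)} + \left(-4 - 17\right) \left(-2\right)\right)^{2} = \left(2^{2} + \left(-4 - 17\right) \left(-2\right)\right)^{2} = \left(4 - -42\right)^{2} = \left(4 + 42\right)^{2} = 46^{2} = 2116$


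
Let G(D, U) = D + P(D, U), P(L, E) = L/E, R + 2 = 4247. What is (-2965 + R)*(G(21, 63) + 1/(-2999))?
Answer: 245674240/8997 ≈ 27306.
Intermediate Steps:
R = 4245 (R = -2 + 4247 = 4245)
G(D, U) = D + D/U
(-2965 + R)*(G(21, 63) + 1/(-2999)) = (-2965 + 4245)*((21 + 21/63) + 1/(-2999)) = 1280*((21 + 21*(1/63)) - 1/2999) = 1280*((21 + ⅓) - 1/2999) = 1280*(64/3 - 1/2999) = 1280*(191933/8997) = 245674240/8997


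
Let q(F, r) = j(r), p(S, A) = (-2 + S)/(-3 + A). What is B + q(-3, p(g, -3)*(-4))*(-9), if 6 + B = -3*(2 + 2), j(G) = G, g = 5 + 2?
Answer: -48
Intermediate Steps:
g = 7
p(S, A) = (-2 + S)/(-3 + A)
q(F, r) = r
B = -18 (B = -6 - 3*(2 + 2) = -6 - 3*4 = -6 - 12 = -18)
B + q(-3, p(g, -3)*(-4))*(-9) = -18 + (((-2 + 7)/(-3 - 3))*(-4))*(-9) = -18 + ((5/(-6))*(-4))*(-9) = -18 + (-⅙*5*(-4))*(-9) = -18 - ⅚*(-4)*(-9) = -18 + (10/3)*(-9) = -18 - 30 = -48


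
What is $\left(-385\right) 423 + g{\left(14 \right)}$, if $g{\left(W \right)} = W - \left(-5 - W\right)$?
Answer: $-162822$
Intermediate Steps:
$g{\left(W \right)} = 5 + 2 W$ ($g{\left(W \right)} = W + \left(5 + W\right) = 5 + 2 W$)
$\left(-385\right) 423 + g{\left(14 \right)} = \left(-385\right) 423 + \left(5 + 2 \cdot 14\right) = -162855 + \left(5 + 28\right) = -162855 + 33 = -162822$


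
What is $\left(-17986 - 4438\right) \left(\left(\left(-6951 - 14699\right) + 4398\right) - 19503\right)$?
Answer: $824194120$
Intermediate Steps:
$\left(-17986 - 4438\right) \left(\left(\left(-6951 - 14699\right) + 4398\right) - 19503\right) = - 22424 \left(\left(-21650 + 4398\right) - 19503\right) = - 22424 \left(-17252 - 19503\right) = \left(-22424\right) \left(-36755\right) = 824194120$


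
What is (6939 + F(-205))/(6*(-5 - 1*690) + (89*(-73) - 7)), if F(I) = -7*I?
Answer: -4187/5337 ≈ -0.78452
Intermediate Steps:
(6939 + F(-205))/(6*(-5 - 1*690) + (89*(-73) - 7)) = (6939 - 7*(-205))/(6*(-5 - 1*690) + (89*(-73) - 7)) = (6939 + 1435)/(6*(-5 - 690) + (-6497 - 7)) = 8374/(6*(-695) - 6504) = 8374/(-4170 - 6504) = 8374/(-10674) = 8374*(-1/10674) = -4187/5337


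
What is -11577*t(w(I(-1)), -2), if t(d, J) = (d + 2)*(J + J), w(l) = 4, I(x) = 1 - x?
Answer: 277848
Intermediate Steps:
t(d, J) = 2*J*(2 + d) (t(d, J) = (2 + d)*(2*J) = 2*J*(2 + d))
-11577*t(w(I(-1)), -2) = -23154*(-2)*(2 + 4) = -23154*(-2)*6 = -11577*(-24) = 277848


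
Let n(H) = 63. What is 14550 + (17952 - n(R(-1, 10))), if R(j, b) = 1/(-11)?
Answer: 32439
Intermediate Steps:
R(j, b) = -1/11
14550 + (17952 - n(R(-1, 10))) = 14550 + (17952 - 1*63) = 14550 + (17952 - 63) = 14550 + 17889 = 32439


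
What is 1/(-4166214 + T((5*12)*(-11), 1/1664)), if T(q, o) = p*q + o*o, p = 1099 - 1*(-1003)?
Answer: -2768896/15377158078463 ≈ -1.8007e-7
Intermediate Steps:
p = 2102 (p = 1099 + 1003 = 2102)
T(q, o) = o² + 2102*q (T(q, o) = 2102*q + o*o = 2102*q + o² = o² + 2102*q)
1/(-4166214 + T((5*12)*(-11), 1/1664)) = 1/(-4166214 + ((1/1664)² + 2102*((5*12)*(-11)))) = 1/(-4166214 + ((1/1664)² + 2102*(60*(-11)))) = 1/(-4166214 + (1/2768896 + 2102*(-660))) = 1/(-4166214 + (1/2768896 - 1387320)) = 1/(-4166214 - 3841344798719/2768896) = 1/(-15377158078463/2768896) = -2768896/15377158078463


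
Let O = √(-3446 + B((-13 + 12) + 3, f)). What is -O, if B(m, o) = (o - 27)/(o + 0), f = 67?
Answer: -I*√15466414/67 ≈ -58.698*I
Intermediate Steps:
B(m, o) = (-27 + o)/o
O = I*√15466414/67 (O = √(-3446 + (-27 + 67)/67) = √(-3446 + (1/67)*40) = √(-3446 + 40/67) = √(-230842/67) = I*√15466414/67 ≈ 58.698*I)
-O = -I*√15466414/67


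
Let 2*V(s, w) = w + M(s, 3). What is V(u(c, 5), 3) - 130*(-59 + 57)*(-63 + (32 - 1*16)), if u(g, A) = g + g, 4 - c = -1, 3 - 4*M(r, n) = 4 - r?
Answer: -97739/8 ≈ -12217.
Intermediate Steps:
M(r, n) = -¼ + r/4 (M(r, n) = ¾ - (4 - r)/4 = ¾ + (-1 + r/4) = -¼ + r/4)
c = 5 (c = 4 - 1*(-1) = 4 + 1 = 5)
u(g, A) = 2*g
V(s, w) = -⅛ + w/2 + s/8 (V(s, w) = (w + (-¼ + s/4))/2 = (-¼ + w + s/4)/2 = -⅛ + w/2 + s/8)
V(u(c, 5), 3) - 130*(-59 + 57)*(-63 + (32 - 1*16)) = (-⅛ + (½)*3 + (2*5)/8) - 130*(-59 + 57)*(-63 + (32 - 1*16)) = (-⅛ + 3/2 + (⅛)*10) - (-260)*(-63 + (32 - 16)) = (-⅛ + 3/2 + 5/4) - (-260)*(-63 + 16) = 21/8 - (-260)*(-47) = 21/8 - 130*94 = 21/8 - 12220 = -97739/8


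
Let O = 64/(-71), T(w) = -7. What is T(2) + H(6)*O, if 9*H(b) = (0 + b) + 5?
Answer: -5177/639 ≈ -8.1017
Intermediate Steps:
H(b) = 5/9 + b/9 (H(b) = ((0 + b) + 5)/9 = (b + 5)/9 = (5 + b)/9 = 5/9 + b/9)
O = -64/71 (O = 64*(-1/71) = -64/71 ≈ -0.90141)
T(2) + H(6)*O = -7 + (5/9 + (⅑)*6)*(-64/71) = -7 + (5/9 + ⅔)*(-64/71) = -7 + (11/9)*(-64/71) = -7 - 704/639 = -5177/639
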